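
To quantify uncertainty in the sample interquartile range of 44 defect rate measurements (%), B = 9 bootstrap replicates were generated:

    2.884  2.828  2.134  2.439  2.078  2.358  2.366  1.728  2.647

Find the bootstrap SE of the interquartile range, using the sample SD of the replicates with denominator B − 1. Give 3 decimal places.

Bootstrap SE is the standard deviation of the 9 replicate interquartile ranges.
Mean of replicates: (2.884 + 2.828 + 2.134 + 2.439 + 2.078 + 2.358 + 2.366 + 1.728 + 2.647) / 9 = 21.4620 / 9 = 2.3847
Sum of squared deviations: (+0.4993)² + (+0.4433)² + (−0.2507)² + (+0.0543)² + (−0.3067)² + (−0.0267)² + (−0.0187)² + (−0.6567)² + (+0.2623)² = 1.1068
Variance = 1.1068 / 8 = 0.1383
SE* = √0.1383

SE* = 0.372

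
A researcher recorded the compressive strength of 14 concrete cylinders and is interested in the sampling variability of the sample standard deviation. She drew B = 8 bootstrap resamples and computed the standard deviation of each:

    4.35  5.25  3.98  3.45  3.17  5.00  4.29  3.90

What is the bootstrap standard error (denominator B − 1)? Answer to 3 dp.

SE* = 0.710

Bootstrap SE is the standard deviation of the 8 replicate standard deviations.
Mean of replicates: (4.35 + 5.25 + 3.98 + 3.45 + 3.17 + 5.00 + 4.29 + 3.90) / 8 = 33.3900 / 8 = 4.1738
Sum of squared deviations: (+0.1762)² + (+1.0762)² + (−0.1938)² + (−0.7237)² + (−1.0038)² + (+0.8262)² + (+0.1162)² + (−0.2738)² = 3.5294
Variance = 3.5294 / 7 = 0.5042
SE* = √0.5042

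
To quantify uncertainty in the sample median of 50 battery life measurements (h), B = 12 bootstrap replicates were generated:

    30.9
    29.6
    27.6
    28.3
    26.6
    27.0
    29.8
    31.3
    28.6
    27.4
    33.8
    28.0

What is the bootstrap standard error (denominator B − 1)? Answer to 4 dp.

SE* = 2.1063

Bootstrap SE is the standard deviation of the 12 replicate medians.
Mean of replicates: (30.9 + 29.6 + 27.6 + 28.3 + 26.6 + 27.0 + 29.8 + 31.3 + 28.6 + 27.4 + 33.8 + 28.0) / 12 = 348.90000 / 12 = 29.07500
Sum of squared deviations: (+1.82500)² + (+0.52500)² + (−1.47500)² + (−0.77500)² + (−2.47500)² + (−2.07500)² + (+0.72500)² + (+2.22500)² + (−0.47500)² + (−1.67500)² + (+4.72500)² + (−1.07500)² = 48.80250
Variance = 48.80250 / 11 = 4.43659
SE* = √4.43659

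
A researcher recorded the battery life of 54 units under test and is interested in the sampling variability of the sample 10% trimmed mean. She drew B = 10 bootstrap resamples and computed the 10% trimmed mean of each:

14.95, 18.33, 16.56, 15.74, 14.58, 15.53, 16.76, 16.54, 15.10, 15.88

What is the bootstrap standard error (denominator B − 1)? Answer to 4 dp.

Bootstrap SE is the standard deviation of the 10 replicate 10% trimmed means.
Mean of replicates: (14.95 + 18.33 + 16.56 + 15.74 + 14.58 + 15.53 + 16.76 + 16.54 + 15.10 + 15.88) / 10 = 159.97000 / 10 = 15.99700
Sum of squared deviations: (−1.04700)² + (+2.33300)² + (+0.56300)² + (−0.25700)² + (−1.41700)² + (−0.46700)² + (+0.76300)² + (+0.54300)² + (−0.89700)² + (−0.11700)² = 10.84341
Variance = 10.84341 / 9 = 1.20482
SE* = √1.20482

SE* = 1.0976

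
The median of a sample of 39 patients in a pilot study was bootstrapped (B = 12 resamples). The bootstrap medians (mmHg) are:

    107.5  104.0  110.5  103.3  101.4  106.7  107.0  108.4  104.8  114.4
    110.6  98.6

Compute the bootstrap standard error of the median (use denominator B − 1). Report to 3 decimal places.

Bootstrap SE is the standard deviation of the 12 replicate medians.
Mean of replicates: (107.5 + 104.0 + 110.5 + 103.3 + 101.4 + 106.7 + 107.0 + 108.4 + 104.8 + 114.4 + 110.6 + 98.6) / 12 = 1277.2000 / 12 = 106.4333
Sum of squared deviations: (+1.0667)² + (−2.4333)² + (+4.0667)² + (−3.1333)² + (−5.0333)² + (+0.2667)² + (+0.5667)² + (+1.9667)² + (−1.6333)² + (+7.9667)² + (+4.1667)² + (−7.8333)² = 207.8667
Variance = 207.8667 / 11 = 18.8970
SE* = √18.8970

SE* = 4.347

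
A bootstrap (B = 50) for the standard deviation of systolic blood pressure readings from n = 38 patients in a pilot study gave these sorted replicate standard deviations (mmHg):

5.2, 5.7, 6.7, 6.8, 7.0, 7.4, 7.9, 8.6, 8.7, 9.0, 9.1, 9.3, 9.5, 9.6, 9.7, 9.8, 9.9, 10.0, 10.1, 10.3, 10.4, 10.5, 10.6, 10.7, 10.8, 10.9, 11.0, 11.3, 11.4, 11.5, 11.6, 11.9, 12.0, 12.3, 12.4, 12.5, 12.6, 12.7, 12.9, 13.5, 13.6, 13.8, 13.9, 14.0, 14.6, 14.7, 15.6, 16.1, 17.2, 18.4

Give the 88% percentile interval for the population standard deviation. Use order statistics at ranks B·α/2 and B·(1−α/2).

α = 0.12; lower rank = 50 × 0.060 = 3; upper rank = 50 × 0.940 = 47.
The 3rd smallest replicate is 6.7; the 47th is 15.6.

(6.7, 15.6)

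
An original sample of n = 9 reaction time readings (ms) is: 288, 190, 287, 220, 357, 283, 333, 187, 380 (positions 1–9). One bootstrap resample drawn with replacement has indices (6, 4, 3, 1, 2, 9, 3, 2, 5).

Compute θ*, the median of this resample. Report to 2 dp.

Resample values: 283, 220, 287, 288, 190, 380, 287, 190, 357.
Sorted: 190, 190, 220, 283, 287, 287, 288, 357, 380
Median = middle value = 287.00

θ* = 287.00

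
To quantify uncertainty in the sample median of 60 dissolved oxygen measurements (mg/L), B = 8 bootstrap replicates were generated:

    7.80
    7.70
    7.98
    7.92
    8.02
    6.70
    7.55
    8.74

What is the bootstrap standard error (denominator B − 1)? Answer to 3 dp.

SE* = 0.568

Bootstrap SE is the standard deviation of the 8 replicate medians.
Mean of replicates: (7.80 + 7.70 + 7.98 + 7.92 + 8.02 + 6.70 + 7.55 + 8.74) / 8 = 62.4100 / 8 = 7.8012
Sum of squared deviations: (−0.0012)² + (−0.1012)² + (+0.1788)² + (+0.1188)² + (+0.2188)² + (−1.1012)² + (−0.2512)² + (+0.9388)² = 2.2613
Variance = 2.2613 / 7 = 0.3230
SE* = √0.3230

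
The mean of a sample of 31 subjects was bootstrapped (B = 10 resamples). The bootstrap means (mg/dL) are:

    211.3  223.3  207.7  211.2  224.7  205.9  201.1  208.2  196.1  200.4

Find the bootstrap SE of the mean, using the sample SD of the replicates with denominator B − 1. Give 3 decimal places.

SE* = 9.285

Bootstrap SE is the standard deviation of the 10 replicate means.
Mean of replicates: (211.3 + 223.3 + 207.7 + 211.2 + 224.7 + 205.9 + 201.1 + 208.2 + 196.1 + 200.4) / 10 = 2089.9000 / 10 = 208.9900
Sum of squared deviations: (+2.3100)² + (+14.3100)² + (−1.2900)² + (+2.2100)² + (+15.7100)² + (−3.0900)² + (−7.8900)² + (−0.7900)² + (−12.8900)² + (−8.5900)² = 775.8290
Variance = 775.8290 / 9 = 86.2032
SE* = √86.2032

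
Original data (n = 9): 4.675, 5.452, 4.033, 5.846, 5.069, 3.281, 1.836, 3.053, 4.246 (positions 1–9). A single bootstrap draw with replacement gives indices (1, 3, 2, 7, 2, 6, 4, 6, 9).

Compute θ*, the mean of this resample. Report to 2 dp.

θ* = 4.23

Resample values: 4.675, 4.033, 5.452, 1.836, 5.452, 3.281, 5.846, 3.281, 4.246.
Mean = (4.675 + 4.033 + 5.452 + 1.836 + 5.452 + 3.281 + 5.846 + 3.281 + 4.246) / 9 = 38.1020 / 9 = 4.23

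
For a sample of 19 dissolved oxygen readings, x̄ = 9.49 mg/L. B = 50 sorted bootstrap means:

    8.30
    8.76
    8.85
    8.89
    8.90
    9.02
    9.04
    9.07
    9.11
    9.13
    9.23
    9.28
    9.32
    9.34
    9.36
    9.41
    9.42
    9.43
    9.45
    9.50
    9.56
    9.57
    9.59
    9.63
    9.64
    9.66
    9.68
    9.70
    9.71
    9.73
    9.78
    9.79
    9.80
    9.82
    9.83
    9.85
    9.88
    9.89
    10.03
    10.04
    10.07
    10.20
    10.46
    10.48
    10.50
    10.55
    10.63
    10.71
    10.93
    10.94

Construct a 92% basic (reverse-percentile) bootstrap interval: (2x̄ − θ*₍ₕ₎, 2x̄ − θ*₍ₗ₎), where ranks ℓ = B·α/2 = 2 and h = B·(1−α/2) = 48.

(8.27, 10.22)

Percentile endpoints at ranks 2 and 48: θ*₍2₎ = 8.76, θ*₍48₎ = 10.71.
Basic interval reflects these around x̄:
  lower = 2 × 9.49 − 10.71 = 8.27
  upper = 2 × 9.49 − 8.76 = 10.22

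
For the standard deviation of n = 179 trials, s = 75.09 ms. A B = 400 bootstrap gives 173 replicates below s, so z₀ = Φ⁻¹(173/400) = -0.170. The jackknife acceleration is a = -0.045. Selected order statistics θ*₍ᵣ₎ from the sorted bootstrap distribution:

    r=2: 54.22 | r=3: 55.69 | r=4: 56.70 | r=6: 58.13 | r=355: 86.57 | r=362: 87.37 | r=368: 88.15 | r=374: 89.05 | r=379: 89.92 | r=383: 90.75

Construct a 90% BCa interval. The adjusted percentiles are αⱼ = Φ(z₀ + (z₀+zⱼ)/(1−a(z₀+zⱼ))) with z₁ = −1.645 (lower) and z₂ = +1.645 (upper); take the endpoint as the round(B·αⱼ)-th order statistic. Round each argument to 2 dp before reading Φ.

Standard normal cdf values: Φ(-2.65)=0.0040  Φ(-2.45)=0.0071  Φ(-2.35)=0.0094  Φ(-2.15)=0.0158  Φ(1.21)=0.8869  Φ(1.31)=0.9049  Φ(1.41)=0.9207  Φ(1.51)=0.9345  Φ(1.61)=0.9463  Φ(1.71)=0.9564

(58.13, 86.57)

Lower: z₀ + z₁ = -0.170 + (-1.645) = -1.815; 1 − a(z₀+z₁) = 1 − (-0.045)(-1.815) = 0.9183; argument = -0.170 + (-1.815)/0.9183 = -2.1464 → -2.15.
α₁ = Φ(-2.15) = 0.0158; rank = round(400 × 0.0158) = 6; θ*₍6₎ = 58.13.
Upper: z₀ + z₂ = 1.475; 1 − a(z₀+z₂) = 1.0664; argument = 1.2132 → 1.21; α₂ = 0.8869; rank = 355; θ*₍355₎ = 86.57.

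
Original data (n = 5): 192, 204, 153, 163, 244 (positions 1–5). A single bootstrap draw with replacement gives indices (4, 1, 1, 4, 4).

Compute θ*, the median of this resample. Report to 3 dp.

θ* = 163.000

Resample values: 163, 192, 192, 163, 163.
Sorted: 163, 163, 163, 192, 192
Median = middle value = 163.000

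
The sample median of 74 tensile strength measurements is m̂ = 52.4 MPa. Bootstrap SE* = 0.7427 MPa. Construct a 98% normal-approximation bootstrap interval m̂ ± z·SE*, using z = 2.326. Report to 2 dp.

(50.67, 54.13)

Margin = 2.326 × 0.7427 = 1.728
Interval: 52.4 ± 1.728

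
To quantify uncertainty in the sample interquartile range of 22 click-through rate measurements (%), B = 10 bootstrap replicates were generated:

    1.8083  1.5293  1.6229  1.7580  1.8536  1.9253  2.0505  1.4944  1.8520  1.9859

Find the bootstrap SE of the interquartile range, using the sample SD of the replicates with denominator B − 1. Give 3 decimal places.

Bootstrap SE is the standard deviation of the 10 replicate interquartile ranges.
Mean of replicates: (1.8083 + 1.5293 + 1.6229 + 1.7580 + 1.8536 + 1.9253 + 2.0505 + 1.4944 + 1.8520 + 1.9859) / 10 = 17.88020 / 10 = 1.78802
Sum of squared deviations: (+0.02028)² + (−0.25872)² + (−0.16512)² + (−0.03002)² + (+0.06558)² + (+0.13728)² + (+0.26248)² + (−0.29362)² + (+0.06398)² + (+0.19788)² = 0.31702
Variance = 0.31702 / 9 = 0.03522
SE* = √0.03522

SE* = 0.188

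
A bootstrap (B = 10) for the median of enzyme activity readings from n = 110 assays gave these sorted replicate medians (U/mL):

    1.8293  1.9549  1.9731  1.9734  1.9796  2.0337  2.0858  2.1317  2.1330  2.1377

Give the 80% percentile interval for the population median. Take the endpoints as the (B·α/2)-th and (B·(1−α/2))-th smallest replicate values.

(1.8293, 2.1330)

α = 0.20; lower rank = 10 × 0.100 = 1; upper rank = 10 × 0.900 = 9.
The 1st smallest replicate is 1.8293; the 9th is 2.1330.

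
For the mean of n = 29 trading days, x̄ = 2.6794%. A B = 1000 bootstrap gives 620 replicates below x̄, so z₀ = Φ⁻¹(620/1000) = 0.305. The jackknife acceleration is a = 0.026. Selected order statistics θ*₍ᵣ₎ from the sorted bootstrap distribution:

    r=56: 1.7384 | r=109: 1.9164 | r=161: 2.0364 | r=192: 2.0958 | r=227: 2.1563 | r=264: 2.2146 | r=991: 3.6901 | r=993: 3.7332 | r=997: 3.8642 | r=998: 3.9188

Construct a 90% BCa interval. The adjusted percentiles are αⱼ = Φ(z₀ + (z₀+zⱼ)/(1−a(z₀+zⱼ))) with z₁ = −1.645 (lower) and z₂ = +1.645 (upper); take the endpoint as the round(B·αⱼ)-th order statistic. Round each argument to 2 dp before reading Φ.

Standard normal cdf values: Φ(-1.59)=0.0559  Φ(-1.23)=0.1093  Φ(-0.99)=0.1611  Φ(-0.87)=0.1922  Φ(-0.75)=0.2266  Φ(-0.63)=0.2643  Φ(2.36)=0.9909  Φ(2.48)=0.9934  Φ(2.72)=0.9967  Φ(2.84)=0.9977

Lower: z₀ + z₁ = 0.305 + (-1.645) = -1.340; 1 − a(z₀+z₁) = 1 − (0.026)(-1.340) = 1.0348; argument = 0.305 + (-1.340)/1.0348 = -0.9899 → -0.99.
α₁ = Φ(-0.99) = 0.1611; rank = round(1000 × 0.1611) = 161; θ*₍161₎ = 2.0364.
Upper: z₀ + z₂ = 1.950; 1 − a(z₀+z₂) = 0.9493; argument = 2.3591 → 2.36; α₂ = 0.9909; rank = 991; θ*₍991₎ = 3.6901.

(2.0364, 3.6901)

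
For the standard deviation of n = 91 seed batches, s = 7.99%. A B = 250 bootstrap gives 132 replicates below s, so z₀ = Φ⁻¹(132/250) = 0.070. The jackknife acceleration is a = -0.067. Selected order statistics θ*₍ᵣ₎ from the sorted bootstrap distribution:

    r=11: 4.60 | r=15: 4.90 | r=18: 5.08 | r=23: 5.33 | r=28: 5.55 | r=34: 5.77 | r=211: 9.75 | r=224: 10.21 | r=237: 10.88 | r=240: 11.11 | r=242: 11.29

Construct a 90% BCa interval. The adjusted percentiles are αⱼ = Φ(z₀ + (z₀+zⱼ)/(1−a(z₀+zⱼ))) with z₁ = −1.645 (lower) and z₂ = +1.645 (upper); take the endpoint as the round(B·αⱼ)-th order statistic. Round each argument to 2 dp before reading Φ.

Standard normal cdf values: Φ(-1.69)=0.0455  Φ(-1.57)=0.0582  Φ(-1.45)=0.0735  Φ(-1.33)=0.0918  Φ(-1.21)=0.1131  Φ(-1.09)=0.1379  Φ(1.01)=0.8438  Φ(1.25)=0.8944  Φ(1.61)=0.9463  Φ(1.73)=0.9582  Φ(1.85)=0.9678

Lower: z₀ + z₁ = 0.070 + (-1.645) = -1.575; 1 − a(z₀+z₁) = 1 − (-0.067)(-1.575) = 0.8945; argument = 0.070 + (-1.575)/0.8945 = -1.6908 → -1.69.
α₁ = Φ(-1.69) = 0.0455; rank = round(250 × 0.0455) = 11; θ*₍11₎ = 4.60.
Upper: z₀ + z₂ = 1.715; 1 − a(z₀+z₂) = 1.1149; argument = 1.6082 → 1.61; α₂ = 0.9463; rank = 237; θ*₍237₎ = 10.88.

(4.60, 10.88)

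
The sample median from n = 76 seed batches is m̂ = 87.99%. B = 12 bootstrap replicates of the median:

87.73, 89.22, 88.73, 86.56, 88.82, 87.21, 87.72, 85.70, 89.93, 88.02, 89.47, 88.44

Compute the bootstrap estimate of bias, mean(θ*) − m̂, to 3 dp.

bias = +0.139

mean(θ*) = (87.73 + 89.22 + 88.73 + 86.56 + 88.82 + 87.21 + 87.72 + 85.70 + 89.93 + 88.02 + 89.47 + 88.44) / 12 = 88.1292
bias = 88.1292 − 87.99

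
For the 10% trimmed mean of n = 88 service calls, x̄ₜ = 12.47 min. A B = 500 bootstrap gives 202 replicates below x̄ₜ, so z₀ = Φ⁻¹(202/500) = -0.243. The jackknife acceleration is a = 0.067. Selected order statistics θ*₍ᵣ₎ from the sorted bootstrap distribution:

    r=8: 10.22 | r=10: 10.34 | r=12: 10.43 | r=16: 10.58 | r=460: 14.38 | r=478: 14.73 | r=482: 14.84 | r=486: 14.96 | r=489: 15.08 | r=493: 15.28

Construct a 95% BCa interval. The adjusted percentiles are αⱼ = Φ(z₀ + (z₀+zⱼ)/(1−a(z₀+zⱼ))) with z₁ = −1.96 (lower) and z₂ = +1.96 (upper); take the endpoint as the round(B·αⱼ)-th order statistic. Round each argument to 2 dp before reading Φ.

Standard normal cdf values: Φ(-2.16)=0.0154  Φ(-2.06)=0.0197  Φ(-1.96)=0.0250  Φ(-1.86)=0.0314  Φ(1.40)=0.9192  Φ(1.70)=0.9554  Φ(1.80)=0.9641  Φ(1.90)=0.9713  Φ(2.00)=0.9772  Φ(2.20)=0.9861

(10.22, 14.73)

Lower: z₀ + z₁ = -0.243 + (-1.960) = -2.203; 1 − a(z₀+z₁) = 1 − (0.067)(-2.203) = 1.1476; argument = -0.243 + (-2.203)/1.1476 = -2.1627 → -2.16.
α₁ = Φ(-2.16) = 0.0154; rank = round(500 × 0.0154) = 8; θ*₍8₎ = 10.22.
Upper: z₀ + z₂ = 1.717; 1 − a(z₀+z₂) = 0.8850; argument = 1.6972 → 1.70; α₂ = 0.9554; rank = 478; θ*₍478₎ = 14.73.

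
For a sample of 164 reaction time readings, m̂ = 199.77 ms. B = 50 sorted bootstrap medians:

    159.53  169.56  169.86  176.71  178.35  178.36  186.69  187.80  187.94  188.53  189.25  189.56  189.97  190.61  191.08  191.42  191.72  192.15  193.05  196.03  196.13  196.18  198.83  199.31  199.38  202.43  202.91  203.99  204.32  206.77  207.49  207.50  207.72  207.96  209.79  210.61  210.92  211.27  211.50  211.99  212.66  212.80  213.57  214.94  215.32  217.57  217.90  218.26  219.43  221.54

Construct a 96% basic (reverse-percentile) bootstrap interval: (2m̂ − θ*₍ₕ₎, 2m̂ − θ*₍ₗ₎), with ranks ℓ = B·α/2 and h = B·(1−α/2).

Percentile endpoints at ranks 1 and 49: θ*₍1₎ = 159.53, θ*₍49₎ = 219.43.
Basic interval reflects these around m̂:
  lower = 2 × 199.77 − 219.43 = 180.11
  upper = 2 × 199.77 − 159.53 = 240.01

(180.11, 240.01)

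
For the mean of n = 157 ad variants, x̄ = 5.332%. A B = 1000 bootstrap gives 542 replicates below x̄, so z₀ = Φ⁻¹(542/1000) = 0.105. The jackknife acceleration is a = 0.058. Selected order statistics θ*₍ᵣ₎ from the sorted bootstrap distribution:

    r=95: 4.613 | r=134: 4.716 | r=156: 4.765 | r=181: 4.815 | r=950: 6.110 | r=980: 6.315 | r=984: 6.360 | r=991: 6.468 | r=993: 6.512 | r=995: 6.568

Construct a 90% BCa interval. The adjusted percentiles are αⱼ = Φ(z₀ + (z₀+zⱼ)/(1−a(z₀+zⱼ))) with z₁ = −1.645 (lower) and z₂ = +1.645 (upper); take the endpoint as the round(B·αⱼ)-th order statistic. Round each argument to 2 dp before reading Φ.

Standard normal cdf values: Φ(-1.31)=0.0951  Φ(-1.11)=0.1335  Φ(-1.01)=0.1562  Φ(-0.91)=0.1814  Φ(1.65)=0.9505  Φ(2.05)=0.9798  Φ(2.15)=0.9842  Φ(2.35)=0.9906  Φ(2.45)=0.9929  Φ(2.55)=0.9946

Lower: z₀ + z₁ = 0.105 + (-1.645) = -1.540; 1 − a(z₀+z₁) = 1 − (0.058)(-1.540) = 1.0893; argument = 0.105 + (-1.540)/1.0893 = -1.3087 → -1.31.
α₁ = Φ(-1.31) = 0.0951; rank = round(1000 × 0.0951) = 95; θ*₍95₎ = 4.613.
Upper: z₀ + z₂ = 1.750; 1 − a(z₀+z₂) = 0.8985; argument = 2.0527 → 2.05; α₂ = 0.9798; rank = 980; θ*₍980₎ = 6.315.

(4.613, 6.315)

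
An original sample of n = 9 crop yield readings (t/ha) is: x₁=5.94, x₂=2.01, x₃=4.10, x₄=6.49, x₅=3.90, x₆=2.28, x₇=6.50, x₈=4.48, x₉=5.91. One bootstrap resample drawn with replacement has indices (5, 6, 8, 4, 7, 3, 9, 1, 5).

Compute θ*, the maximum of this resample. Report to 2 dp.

θ* = 6.50

Resample values: 3.90, 2.28, 4.48, 6.49, 6.50, 4.10, 5.91, 5.94, 3.90.
Maximum = 6.50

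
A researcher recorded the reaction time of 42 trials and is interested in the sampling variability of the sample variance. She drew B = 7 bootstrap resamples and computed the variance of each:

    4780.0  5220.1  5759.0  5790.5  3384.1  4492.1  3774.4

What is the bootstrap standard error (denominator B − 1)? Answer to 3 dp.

SE* = 931.509

Bootstrap SE is the standard deviation of the 7 replicate variances.
Mean of replicates: (4780.0 + 5220.1 + 5759.0 + 5790.5 + 3384.1 + 4492.1 + 3774.4) / 7 = 33200.2000 / 7 = 4742.8857
Sum of squared deviations: (+37.1143)² + (+477.2143)² + (+1016.1143)² + (+1047.6143)² + (−1358.7857)² + (−250.7857)² + (−968.4857)² = 5206251.5486
Variance = 5206251.5486 / 6 = 867708.5914
SE* = √867708.5914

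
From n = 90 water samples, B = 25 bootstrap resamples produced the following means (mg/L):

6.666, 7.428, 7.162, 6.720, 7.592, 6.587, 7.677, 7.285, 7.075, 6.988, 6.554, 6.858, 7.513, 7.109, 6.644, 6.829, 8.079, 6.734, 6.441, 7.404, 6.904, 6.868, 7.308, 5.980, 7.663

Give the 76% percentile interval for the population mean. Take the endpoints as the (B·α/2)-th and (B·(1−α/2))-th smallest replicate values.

Sorted replicates: 5.980, 6.441, 6.554, 6.587, 6.644, 6.666, 6.720, 6.734, 6.829, 6.858, 6.868, 6.904, 6.988, 7.075, 7.109, 7.162, 7.285, 7.308, 7.404, 7.428, 7.513, 7.592, 7.663, 7.677, 8.079
α = 0.24; lower rank = 25 × 0.120 = 3; upper rank = 25 × 0.880 = 22.
The 3rd smallest replicate is 6.554; the 22nd is 7.592.

(6.554, 7.592)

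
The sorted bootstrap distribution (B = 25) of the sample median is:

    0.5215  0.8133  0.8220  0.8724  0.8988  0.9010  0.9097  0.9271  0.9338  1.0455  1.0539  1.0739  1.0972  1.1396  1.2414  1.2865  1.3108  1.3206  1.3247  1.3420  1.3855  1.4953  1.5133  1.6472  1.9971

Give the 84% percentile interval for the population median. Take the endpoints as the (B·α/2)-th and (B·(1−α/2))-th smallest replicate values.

α = 0.16; lower rank = 25 × 0.080 = 2; upper rank = 25 × 0.920 = 23.
The 2nd smallest replicate is 0.8133; the 23rd is 1.5133.

(0.8133, 1.5133)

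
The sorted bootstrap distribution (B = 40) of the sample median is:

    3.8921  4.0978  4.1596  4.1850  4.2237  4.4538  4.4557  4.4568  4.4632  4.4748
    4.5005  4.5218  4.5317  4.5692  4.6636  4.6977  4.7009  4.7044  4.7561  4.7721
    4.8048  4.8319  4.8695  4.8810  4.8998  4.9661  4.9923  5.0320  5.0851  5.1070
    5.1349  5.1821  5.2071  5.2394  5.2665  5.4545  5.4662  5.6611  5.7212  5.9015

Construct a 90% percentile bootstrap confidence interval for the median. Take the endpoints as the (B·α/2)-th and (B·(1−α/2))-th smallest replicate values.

(4.0978, 5.6611)

α = 0.10; lower rank = 40 × 0.050 = 2; upper rank = 40 × 0.950 = 38.
The 2nd smallest replicate is 4.0978; the 38th is 5.6611.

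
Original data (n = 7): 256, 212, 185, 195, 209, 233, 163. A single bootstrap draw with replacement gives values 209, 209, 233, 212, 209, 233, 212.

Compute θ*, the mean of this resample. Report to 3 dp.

θ* = 216.714

Mean = (209 + 209 + 233 + 212 + 209 + 233 + 212) / 7 = 1517.0 / 7 = 216.714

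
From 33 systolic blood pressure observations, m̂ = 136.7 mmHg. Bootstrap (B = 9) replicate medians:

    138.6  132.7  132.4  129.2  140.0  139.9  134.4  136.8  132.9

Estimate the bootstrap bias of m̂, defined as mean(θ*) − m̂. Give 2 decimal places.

mean(θ*) = (138.6 + 132.7 + 132.4 + 129.2 + 140.0 + 139.9 + 134.4 + 136.8 + 132.9) / 9 = 135.211
bias = 135.211 − 136.7

bias = −1.49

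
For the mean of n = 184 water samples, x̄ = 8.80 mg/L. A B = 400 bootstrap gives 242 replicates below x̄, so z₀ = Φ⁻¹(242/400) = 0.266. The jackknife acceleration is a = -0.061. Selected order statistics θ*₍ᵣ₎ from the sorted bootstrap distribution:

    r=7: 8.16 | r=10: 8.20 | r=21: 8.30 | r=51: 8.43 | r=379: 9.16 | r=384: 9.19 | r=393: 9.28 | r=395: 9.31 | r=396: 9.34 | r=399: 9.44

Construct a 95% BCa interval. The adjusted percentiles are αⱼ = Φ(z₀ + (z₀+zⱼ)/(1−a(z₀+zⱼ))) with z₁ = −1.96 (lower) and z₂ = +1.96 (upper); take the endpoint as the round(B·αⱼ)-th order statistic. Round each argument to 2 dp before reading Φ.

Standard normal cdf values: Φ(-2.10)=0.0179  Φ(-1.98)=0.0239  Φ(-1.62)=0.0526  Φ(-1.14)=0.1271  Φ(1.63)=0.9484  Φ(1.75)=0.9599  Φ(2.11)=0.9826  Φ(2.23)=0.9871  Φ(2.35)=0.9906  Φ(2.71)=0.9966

Lower: z₀ + z₁ = 0.266 + (-1.960) = -1.694; 1 − a(z₀+z₁) = 1 − (-0.061)(-1.694) = 0.8967; argument = 0.266 + (-1.694)/0.8967 = -1.6232 → -1.62.
α₁ = Φ(-1.62) = 0.0526; rank = round(400 × 0.0526) = 21; θ*₍21₎ = 8.30.
Upper: z₀ + z₂ = 2.226; 1 − a(z₀+z₂) = 1.1358; argument = 2.2259 → 2.23; α₂ = 0.9871; rank = 395; θ*₍395₎ = 9.31.

(8.30, 9.31)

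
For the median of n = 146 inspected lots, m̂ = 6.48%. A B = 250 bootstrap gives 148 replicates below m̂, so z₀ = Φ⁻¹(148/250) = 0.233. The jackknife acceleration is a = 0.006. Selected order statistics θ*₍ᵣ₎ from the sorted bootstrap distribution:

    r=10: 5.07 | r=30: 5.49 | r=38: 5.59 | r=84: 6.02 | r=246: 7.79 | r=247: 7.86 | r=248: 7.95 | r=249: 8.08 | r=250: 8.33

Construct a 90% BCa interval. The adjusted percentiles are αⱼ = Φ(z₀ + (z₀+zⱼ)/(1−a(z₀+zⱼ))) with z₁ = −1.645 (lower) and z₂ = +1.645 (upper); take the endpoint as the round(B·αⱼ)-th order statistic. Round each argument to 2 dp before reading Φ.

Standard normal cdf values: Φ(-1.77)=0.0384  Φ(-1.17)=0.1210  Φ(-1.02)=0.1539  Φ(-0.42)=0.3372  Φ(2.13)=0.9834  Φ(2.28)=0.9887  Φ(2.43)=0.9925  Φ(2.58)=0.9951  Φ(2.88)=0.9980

(5.49, 7.79)

Lower: z₀ + z₁ = 0.233 + (-1.645) = -1.412; 1 − a(z₀+z₁) = 1 − (0.006)(-1.412) = 1.0085; argument = 0.233 + (-1.412)/1.0085 = -1.1671 → -1.17.
α₁ = Φ(-1.17) = 0.1210; rank = round(250 × 0.1210) = 30; θ*₍30₎ = 5.49.
Upper: z₀ + z₂ = 1.878; 1 − a(z₀+z₂) = 0.9887; argument = 2.1324 → 2.13; α₂ = 0.9834; rank = 246; θ*₍246₎ = 7.79.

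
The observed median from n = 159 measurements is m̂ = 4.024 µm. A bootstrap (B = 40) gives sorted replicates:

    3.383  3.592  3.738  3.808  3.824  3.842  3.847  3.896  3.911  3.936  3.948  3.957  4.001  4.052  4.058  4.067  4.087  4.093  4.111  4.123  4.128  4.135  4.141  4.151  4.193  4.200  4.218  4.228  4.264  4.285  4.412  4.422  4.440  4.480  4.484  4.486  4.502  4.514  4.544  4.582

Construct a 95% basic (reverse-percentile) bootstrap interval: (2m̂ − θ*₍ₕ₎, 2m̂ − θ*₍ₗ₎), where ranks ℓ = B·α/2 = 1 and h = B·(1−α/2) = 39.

Percentile endpoints at ranks 1 and 39: θ*₍1₎ = 3.383, θ*₍39₎ = 4.544.
Basic interval reflects these around m̂:
  lower = 2 × 4.024 − 4.544 = 3.504
  upper = 2 × 4.024 − 3.383 = 4.665

(3.504, 4.665)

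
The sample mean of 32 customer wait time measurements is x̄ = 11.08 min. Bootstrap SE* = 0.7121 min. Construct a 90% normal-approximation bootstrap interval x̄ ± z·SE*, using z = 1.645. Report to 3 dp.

Margin = 1.645 × 0.7121 = 1.1714
Interval: 11.08 ± 1.1714

(9.909, 12.251)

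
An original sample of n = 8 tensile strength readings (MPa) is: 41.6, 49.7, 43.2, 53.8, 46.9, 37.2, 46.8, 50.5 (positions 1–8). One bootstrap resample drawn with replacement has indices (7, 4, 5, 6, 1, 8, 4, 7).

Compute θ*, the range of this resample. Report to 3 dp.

Resample values: 46.8, 53.8, 46.9, 37.2, 41.6, 50.5, 53.8, 46.8.
Range = 53.8 − 37.2 = 16.600

θ* = 16.600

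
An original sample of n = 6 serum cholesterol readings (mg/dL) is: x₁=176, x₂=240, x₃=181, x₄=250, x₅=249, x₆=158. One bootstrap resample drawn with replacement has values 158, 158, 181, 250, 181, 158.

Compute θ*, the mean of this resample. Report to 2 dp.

Mean = (158 + 158 + 181 + 250 + 181 + 158) / 6 = 1086.0 / 6 = 181.00

θ* = 181.00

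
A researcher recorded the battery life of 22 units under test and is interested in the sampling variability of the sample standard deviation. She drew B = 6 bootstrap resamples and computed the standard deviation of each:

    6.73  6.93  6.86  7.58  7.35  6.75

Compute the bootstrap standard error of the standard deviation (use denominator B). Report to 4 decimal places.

Bootstrap SE is the standard deviation of the 6 replicate standard deviations.
Mean of replicates: (6.73 + 6.93 + 6.86 + 7.58 + 7.35 + 6.75) / 6 = 42.20000 / 6 = 7.03333
Sum of squared deviations: (−0.30333)² + (−0.10333)² + (−0.17333)² + (+0.54667)² + (+0.31667)² + (−0.28333)² = 0.61213
Variance = 0.61213 / 6 = 0.10202
SE* = √0.10202

SE* = 0.3194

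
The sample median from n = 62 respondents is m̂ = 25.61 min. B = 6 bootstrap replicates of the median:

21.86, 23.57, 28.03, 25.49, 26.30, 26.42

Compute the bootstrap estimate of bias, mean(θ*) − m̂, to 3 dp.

mean(θ*) = (21.86 + 23.57 + 28.03 + 25.49 + 26.30 + 26.42) / 6 = 25.2783
bias = 25.2783 − 25.61

bias = −0.332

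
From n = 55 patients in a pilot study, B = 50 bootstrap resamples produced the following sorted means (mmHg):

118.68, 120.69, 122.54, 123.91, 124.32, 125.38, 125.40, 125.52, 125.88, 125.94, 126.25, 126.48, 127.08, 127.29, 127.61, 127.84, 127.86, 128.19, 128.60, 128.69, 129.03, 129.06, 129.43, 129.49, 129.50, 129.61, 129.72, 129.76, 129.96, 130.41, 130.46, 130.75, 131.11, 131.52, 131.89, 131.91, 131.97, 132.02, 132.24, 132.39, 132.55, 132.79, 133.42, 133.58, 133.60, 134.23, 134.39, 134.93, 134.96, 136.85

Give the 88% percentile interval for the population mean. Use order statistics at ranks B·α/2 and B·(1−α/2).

α = 0.12; lower rank = 50 × 0.060 = 3; upper rank = 50 × 0.940 = 47.
The 3rd smallest replicate is 122.54; the 47th is 134.39.

(122.54, 134.39)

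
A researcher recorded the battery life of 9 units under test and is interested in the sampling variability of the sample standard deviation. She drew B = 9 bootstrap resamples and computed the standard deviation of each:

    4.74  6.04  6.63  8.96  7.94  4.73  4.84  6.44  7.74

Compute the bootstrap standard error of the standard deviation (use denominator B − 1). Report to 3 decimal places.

Bootstrap SE is the standard deviation of the 9 replicate standard deviations.
Mean of replicates: (4.74 + 6.04 + 6.63 + 8.96 + 7.94 + 4.73 + 4.84 + 6.44 + 7.74) / 9 = 58.0600 / 9 = 6.4511
Sum of squared deviations: (−1.7111)² + (−0.4111)² + (+0.1789)² + (+2.5089)² + (+1.4889)² + (−1.7211)² + (−1.6111)² + (−0.0111)² + (+1.2889)² = 18.8595
Variance = 18.8595 / 8 = 2.3574
SE* = √2.3574

SE* = 1.535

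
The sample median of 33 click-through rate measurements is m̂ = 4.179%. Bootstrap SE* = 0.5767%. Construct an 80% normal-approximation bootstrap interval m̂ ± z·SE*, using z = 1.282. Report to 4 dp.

(3.4397, 4.9183)

Margin = 1.282 × 0.5767 = 0.73933
Interval: 4.179 ± 0.73933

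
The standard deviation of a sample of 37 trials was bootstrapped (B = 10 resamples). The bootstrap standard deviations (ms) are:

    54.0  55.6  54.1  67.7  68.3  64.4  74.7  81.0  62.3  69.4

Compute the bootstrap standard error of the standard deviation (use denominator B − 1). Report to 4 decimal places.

SE* = 8.9643

Bootstrap SE is the standard deviation of the 10 replicate standard deviations.
Mean of replicates: (54.0 + 55.6 + 54.1 + 67.7 + 68.3 + 64.4 + 74.7 + 81.0 + 62.3 + 69.4) / 10 = 651.50000 / 10 = 65.15000
Sum of squared deviations: (−11.15000)² + (−9.55000)² + (−11.05000)² + (+2.55000)² + (+3.15000)² + (−0.75000)² + (+9.55000)² + (+15.85000)² + (−2.85000)² + (+4.25000)² = 723.22500
Variance = 723.22500 / 9 = 80.35833
SE* = √80.35833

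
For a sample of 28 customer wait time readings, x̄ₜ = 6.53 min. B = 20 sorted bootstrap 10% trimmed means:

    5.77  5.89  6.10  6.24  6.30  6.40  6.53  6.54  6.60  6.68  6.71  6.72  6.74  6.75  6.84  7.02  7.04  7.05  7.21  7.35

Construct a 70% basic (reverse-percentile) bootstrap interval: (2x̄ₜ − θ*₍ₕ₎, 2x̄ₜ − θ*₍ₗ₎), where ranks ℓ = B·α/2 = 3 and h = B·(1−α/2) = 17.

Percentile endpoints at ranks 3 and 17: θ*₍3₎ = 6.10, θ*₍17₎ = 7.04.
Basic interval reflects these around x̄ₜ:
  lower = 2 × 6.53 − 7.04 = 6.02
  upper = 2 × 6.53 − 6.10 = 6.96

(6.02, 6.96)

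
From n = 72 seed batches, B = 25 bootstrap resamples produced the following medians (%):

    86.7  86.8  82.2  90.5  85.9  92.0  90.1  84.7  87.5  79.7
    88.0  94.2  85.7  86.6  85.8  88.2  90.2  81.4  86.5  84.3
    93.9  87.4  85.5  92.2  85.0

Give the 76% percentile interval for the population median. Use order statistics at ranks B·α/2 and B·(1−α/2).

Sorted replicates: 79.7, 81.4, 82.2, 84.3, 84.7, 85.0, 85.5, 85.7, 85.8, 85.9, 86.5, 86.6, 86.7, 86.8, 87.4, 87.5, 88.0, 88.2, 90.1, 90.2, 90.5, 92.0, 92.2, 93.9, 94.2
α = 0.24; lower rank = 25 × 0.120 = 3; upper rank = 25 × 0.880 = 22.
The 3rd smallest replicate is 82.2; the 22nd is 92.0.

(82.2, 92.0)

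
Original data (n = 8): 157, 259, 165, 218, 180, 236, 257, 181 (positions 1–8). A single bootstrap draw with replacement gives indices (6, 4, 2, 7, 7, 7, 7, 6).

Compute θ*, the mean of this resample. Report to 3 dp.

θ* = 247.125

Resample values: 236, 218, 259, 257, 257, 257, 257, 236.
Mean = (236 + 218 + 259 + 257 + 257 + 257 + 257 + 236) / 8 = 1977.0 / 8 = 247.125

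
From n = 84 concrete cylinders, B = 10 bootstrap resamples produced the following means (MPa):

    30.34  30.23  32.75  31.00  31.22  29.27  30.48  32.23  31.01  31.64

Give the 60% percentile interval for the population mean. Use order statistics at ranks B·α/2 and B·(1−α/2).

Sorted replicates: 29.27, 30.23, 30.34, 30.48, 31.00, 31.01, 31.22, 31.64, 32.23, 32.75
α = 0.40; lower rank = 10 × 0.200 = 2; upper rank = 10 × 0.800 = 8.
The 2nd smallest replicate is 30.23; the 8th is 31.64.

(30.23, 31.64)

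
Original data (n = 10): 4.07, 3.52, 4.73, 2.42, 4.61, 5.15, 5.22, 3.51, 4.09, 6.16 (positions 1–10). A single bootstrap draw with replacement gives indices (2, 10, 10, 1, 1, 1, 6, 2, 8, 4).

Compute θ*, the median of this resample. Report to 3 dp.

Resample values: 3.52, 6.16, 6.16, 4.07, 4.07, 4.07, 5.15, 3.52, 3.51, 2.42.
Sorted: 2.42, 3.51, 3.52, 3.52, 4.07, 4.07, 4.07, 5.15, 6.16, 6.16
Median = average of the two middle values = 4.070

θ* = 4.070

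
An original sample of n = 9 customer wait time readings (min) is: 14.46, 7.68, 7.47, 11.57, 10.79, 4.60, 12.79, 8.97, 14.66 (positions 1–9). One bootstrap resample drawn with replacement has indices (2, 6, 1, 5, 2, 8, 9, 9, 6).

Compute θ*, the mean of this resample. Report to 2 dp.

Resample values: 7.68, 4.60, 14.46, 10.79, 7.68, 8.97, 14.66, 14.66, 4.60.
Mean = (7.68 + 4.60 + 14.46 + 10.79 + 7.68 + 8.97 + 14.66 + 14.66 + 4.60) / 9 = 88.100 / 9 = 9.79

θ* = 9.79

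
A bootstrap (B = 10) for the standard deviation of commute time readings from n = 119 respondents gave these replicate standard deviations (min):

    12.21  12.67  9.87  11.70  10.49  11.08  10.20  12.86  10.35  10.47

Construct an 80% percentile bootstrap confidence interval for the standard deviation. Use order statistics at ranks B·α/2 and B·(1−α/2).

(9.87, 12.67)

Sorted replicates: 9.87, 10.20, 10.35, 10.47, 10.49, 11.08, 11.70, 12.21, 12.67, 12.86
α = 0.20; lower rank = 10 × 0.100 = 1; upper rank = 10 × 0.900 = 9.
The 1st smallest replicate is 9.87; the 9th is 12.67.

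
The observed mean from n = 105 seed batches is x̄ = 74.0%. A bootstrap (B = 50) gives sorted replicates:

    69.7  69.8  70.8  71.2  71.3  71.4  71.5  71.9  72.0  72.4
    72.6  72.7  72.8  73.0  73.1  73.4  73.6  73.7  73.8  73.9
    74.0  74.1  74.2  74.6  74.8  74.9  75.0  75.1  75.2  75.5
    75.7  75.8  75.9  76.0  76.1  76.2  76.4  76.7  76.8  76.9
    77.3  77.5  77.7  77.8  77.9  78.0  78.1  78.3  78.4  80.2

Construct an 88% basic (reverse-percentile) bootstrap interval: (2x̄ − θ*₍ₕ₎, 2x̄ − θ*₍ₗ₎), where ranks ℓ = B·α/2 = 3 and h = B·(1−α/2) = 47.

(69.9, 77.2)

Percentile endpoints at ranks 3 and 47: θ*₍3₎ = 70.8, θ*₍47₎ = 78.1.
Basic interval reflects these around x̄:
  lower = 2 × 74.0 − 78.1 = 69.9
  upper = 2 × 74.0 − 70.8 = 77.2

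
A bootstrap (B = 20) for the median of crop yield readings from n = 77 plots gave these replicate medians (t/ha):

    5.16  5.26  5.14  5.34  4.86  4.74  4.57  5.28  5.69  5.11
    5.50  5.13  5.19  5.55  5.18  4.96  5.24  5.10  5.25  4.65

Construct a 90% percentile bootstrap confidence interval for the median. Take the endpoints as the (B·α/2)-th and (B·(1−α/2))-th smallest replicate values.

(4.57, 5.55)

Sorted replicates: 4.57, 4.65, 4.74, 4.86, 4.96, 5.10, 5.11, 5.13, 5.14, 5.16, 5.18, 5.19, 5.24, 5.25, 5.26, 5.28, 5.34, 5.50, 5.55, 5.69
α = 0.10; lower rank = 20 × 0.050 = 1; upper rank = 20 × 0.950 = 19.
The 1st smallest replicate is 4.57; the 19th is 5.55.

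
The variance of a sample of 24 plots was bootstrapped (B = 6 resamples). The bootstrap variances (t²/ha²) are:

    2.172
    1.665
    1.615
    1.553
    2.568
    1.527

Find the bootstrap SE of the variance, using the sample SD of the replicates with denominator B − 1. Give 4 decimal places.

SE* = 0.4245

Bootstrap SE is the standard deviation of the 6 replicate variances.
Mean of replicates: (2.172 + 1.665 + 1.615 + 1.553 + 2.568 + 1.527) / 6 = 11.10000 / 6 = 1.85000
Sum of squared deviations: (+0.32200)² + (−0.18500)² + (−0.23500)² + (−0.29700)² + (+0.71800)² + (−0.32300)² = 0.90120
Variance = 0.90120 / 5 = 0.18024
SE* = √0.18024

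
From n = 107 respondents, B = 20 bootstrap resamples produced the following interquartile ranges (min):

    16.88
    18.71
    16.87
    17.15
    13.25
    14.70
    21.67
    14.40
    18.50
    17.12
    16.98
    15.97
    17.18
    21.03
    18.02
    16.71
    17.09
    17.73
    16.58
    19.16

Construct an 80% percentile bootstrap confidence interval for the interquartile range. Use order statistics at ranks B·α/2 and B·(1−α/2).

Sorted replicates: 13.25, 14.40, 14.70, 15.97, 16.58, 16.71, 16.87, 16.88, 16.98, 17.09, 17.12, 17.15, 17.18, 17.73, 18.02, 18.50, 18.71, 19.16, 21.03, 21.67
α = 0.20; lower rank = 20 × 0.100 = 2; upper rank = 20 × 0.900 = 18.
The 2nd smallest replicate is 14.40; the 18th is 19.16.

(14.40, 19.16)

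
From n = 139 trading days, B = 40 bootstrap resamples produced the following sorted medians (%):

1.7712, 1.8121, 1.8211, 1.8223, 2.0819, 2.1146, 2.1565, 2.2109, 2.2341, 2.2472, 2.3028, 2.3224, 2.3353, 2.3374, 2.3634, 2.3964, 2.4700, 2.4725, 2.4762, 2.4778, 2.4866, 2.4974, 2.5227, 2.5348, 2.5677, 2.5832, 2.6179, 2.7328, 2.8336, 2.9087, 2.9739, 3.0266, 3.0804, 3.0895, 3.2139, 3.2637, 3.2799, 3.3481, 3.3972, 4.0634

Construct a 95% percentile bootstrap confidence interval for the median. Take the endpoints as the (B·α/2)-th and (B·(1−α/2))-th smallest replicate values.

(1.7712, 3.3972)

α = 0.05; lower rank = 40 × 0.025 = 1; upper rank = 40 × 0.975 = 39.
The 1st smallest replicate is 1.7712; the 39th is 3.3972.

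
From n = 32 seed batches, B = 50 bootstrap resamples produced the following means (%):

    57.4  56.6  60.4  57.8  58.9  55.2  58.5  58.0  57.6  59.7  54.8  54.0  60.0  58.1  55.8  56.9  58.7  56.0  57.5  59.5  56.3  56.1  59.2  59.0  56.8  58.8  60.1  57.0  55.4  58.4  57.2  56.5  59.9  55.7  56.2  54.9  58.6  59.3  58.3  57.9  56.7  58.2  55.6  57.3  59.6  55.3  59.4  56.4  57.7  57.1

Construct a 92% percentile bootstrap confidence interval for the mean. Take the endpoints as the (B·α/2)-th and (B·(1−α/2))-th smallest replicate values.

Sorted replicates: 54.0, 54.8, 54.9, 55.2, 55.3, 55.4, 55.6, 55.7, 55.8, 56.0, 56.1, 56.2, 56.3, 56.4, 56.5, 56.6, 56.7, 56.8, 56.9, 57.0, 57.1, 57.2, 57.3, 57.4, 57.5, 57.6, 57.7, 57.8, 57.9, 58.0, 58.1, 58.2, 58.3, 58.4, 58.5, 58.6, 58.7, 58.8, 58.9, 59.0, 59.2, 59.3, 59.4, 59.5, 59.6, 59.7, 59.9, 60.0, 60.1, 60.4
α = 0.08; lower rank = 50 × 0.040 = 2; upper rank = 50 × 0.960 = 48.
The 2nd smallest replicate is 54.8; the 48th is 60.0.

(54.8, 60.0)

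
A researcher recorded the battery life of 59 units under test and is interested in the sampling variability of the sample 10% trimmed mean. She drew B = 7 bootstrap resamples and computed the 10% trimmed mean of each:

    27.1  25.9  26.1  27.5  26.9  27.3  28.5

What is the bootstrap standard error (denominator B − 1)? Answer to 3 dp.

Bootstrap SE is the standard deviation of the 7 replicate 10% trimmed means.
Mean of replicates: (27.1 + 25.9 + 26.1 + 27.5 + 26.9 + 27.3 + 28.5) / 7 = 189.3000 / 7 = 27.0429
Sum of squared deviations: (+0.0571)² + (−1.1429)² + (−0.9429)² + (+0.4571)² + (−0.1429)² + (+0.2571)² + (+1.4571)² = 4.6171
Variance = 4.6171 / 6 = 0.7695
SE* = √0.7695

SE* = 0.877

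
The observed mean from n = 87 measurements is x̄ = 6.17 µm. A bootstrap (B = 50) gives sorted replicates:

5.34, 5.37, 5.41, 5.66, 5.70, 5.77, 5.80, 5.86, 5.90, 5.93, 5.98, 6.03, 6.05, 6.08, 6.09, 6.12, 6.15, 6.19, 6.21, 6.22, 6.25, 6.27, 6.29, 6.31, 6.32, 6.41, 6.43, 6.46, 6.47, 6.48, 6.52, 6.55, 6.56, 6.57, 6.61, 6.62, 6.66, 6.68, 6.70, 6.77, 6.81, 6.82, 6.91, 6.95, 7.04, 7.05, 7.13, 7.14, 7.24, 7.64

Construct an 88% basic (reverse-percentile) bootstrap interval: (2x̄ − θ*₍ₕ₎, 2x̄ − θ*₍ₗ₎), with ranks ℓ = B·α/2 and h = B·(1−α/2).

Percentile endpoints at ranks 3 and 47: θ*₍3₎ = 5.41, θ*₍47₎ = 7.13.
Basic interval reflects these around x̄:
  lower = 2 × 6.17 − 7.13 = 5.21
  upper = 2 × 6.17 − 5.41 = 6.93

(5.21, 6.93)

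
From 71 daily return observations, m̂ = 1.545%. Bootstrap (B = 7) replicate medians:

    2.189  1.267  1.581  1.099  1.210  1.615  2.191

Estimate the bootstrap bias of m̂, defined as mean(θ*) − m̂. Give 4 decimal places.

mean(θ*) = (2.189 + 1.267 + 1.581 + 1.099 + 1.210 + 1.615 + 2.191) / 7 = 1.59314
bias = 1.59314 − 1.545

bias = +0.0481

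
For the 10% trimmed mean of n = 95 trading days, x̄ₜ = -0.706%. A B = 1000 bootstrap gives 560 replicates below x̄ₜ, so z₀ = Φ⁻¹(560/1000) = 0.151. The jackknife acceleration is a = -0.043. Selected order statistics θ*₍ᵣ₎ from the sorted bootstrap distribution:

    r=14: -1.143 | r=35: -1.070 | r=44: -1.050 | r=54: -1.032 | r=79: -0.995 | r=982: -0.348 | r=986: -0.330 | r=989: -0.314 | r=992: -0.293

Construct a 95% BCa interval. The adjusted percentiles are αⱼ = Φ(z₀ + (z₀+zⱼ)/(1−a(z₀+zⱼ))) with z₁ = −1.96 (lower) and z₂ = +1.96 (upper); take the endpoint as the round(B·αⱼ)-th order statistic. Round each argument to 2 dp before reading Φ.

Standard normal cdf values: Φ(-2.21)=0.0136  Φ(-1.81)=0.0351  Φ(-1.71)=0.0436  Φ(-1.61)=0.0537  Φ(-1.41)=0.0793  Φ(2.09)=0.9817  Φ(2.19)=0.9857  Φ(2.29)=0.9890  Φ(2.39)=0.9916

Lower: z₀ + z₁ = 0.151 + (-1.960) = -1.809; 1 − a(z₀+z₁) = 1 − (-0.043)(-1.809) = 0.9222; argument = 0.151 + (-1.809)/0.9222 = -1.8106 → -1.81.
α₁ = Φ(-1.81) = 0.0351; rank = round(1000 × 0.0351) = 35; θ*₍35₎ = -1.070.
Upper: z₀ + z₂ = 2.111; 1 − a(z₀+z₂) = 1.0908; argument = 2.0863 → 2.09; α₂ = 0.9817; rank = 982; θ*₍982₎ = -0.348.

(-1.070, -0.348)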